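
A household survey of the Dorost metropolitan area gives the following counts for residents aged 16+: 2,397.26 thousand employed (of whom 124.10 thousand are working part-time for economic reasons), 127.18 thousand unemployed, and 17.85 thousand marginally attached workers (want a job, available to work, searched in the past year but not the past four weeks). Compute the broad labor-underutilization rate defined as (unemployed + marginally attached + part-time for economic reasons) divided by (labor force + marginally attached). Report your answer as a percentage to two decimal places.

Labor force = 2,397.26 + 127.18 = 2,524.44 thousand.
Numerator = 127.18 + 17.85 + 124.10 = 269.13 thousand.
Denominator = 2,524.44 + 17.85 = 2,542.29 thousand.
Broad rate = 269.13 / 2,542.29 = 10.59%.

Broad underutilization rate ≈ 10.59%.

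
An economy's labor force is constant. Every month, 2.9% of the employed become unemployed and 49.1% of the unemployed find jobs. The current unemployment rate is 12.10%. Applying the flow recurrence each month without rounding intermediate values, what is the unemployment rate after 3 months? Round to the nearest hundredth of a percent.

With a fixed labor force, u_{t+1} = u_t + s·(1−u_t) − f·u_t = u_t·(1−s−f) + s.
Here 1−s−f = 0.480 and s = 0.029.
u_1 = 0.121000 × 0.480 + 0.029 = 0.087080.
u_2 = 0.087080 × 0.480 + 0.029 = 0.070798.
u_3 = 0.070798 × 0.480 + 0.029 = 0.062983.

Unemployment rate after three months ≈ 6.30%.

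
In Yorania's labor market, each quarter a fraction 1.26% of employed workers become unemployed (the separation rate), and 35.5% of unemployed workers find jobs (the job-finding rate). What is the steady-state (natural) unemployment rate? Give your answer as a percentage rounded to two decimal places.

At steady state the flows balance: s·E = f·U, so U/(E+U) = s/(s+f).
u* = 1.26 / (1.26 + 35.5) = 1.26 / 36.76 = 3.43%.

Steady-state unemployment rate ≈ 3.43%.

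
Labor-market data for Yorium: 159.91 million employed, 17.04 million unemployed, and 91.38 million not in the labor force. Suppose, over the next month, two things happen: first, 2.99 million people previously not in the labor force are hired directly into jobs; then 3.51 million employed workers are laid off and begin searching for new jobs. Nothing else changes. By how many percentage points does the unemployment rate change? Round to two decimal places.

Initially, labor force = 159.91 + 17.04 = 176.95 million, so u = 17.04/176.95 = 9.63%.
After the first change, employed and labor force both rise by 2.99; unemployed unchanged → E = 162.90, U = 17.04, labor force = 179.94 million.
After the second change, employed falls and unemployed rises by 3.51; labor force unchanged → E = 159.39, U = 20.55, labor force = 179.94 million.
New unemployment rate = 20.55 / 179.94 = 11.42%.
Change = 11.42% − 9.63% = +1.79 percentage points.

The unemployment rate changes by +1.79 percentage points.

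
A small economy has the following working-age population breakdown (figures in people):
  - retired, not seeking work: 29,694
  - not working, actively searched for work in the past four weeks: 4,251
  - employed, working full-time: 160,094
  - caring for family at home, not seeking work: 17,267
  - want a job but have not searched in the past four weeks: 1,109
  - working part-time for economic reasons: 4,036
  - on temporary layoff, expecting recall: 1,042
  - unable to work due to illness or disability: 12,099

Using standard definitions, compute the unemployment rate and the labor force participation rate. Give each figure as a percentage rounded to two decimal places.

Employed = 160,094 + 4,036 = 164,130 (anyone who worked, including part-time for economic reasons, counts as employed).
Unemployed = 4,251 + 1,042 = 5,293 (jobless and actively searching, or on temporary layoff).
Labor force = 164,130 + 5,293 = 169,423.
Not in labor force = 29,694 + 17,267 + 1,109 + 12,099 = 60,169 (those not working and not actively searching are outside the labor force — including those who want a job but have given up searching).
Civilian working-age population = 169,423 + 60,169 = 229,592.
Unemployment rate = 5,293 / 169,423 = 3.12%.
Labor force participation rate = 169,423 / 229,592 = 73.79%.

Unemployment rate ≈ 3.12%; labor force participation rate ≈ 73.79%.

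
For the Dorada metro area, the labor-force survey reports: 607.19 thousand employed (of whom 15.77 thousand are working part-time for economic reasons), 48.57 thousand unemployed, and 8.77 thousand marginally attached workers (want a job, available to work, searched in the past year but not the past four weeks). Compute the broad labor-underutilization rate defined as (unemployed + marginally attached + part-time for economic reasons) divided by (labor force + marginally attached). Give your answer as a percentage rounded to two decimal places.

Broad underutilization rate ≈ 11.00%.

Labor force = 607.19 + 48.57 = 655.76 thousand.
Numerator = 48.57 + 8.77 + 15.77 = 73.11 thousand.
Denominator = 655.76 + 8.77 = 664.53 thousand.
Broad rate = 73.11 / 664.53 = 11.00%.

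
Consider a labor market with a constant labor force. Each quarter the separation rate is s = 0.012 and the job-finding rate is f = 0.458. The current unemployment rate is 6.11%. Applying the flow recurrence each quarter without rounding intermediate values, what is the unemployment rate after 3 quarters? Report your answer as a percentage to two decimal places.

With a fixed labor force, u_{t+1} = u_t + s·(1−u_t) − f·u_t = u_t·(1−s−f) + s.
Here 1−s−f = 0.530 and s = 0.012.
u_1 = 0.061100 × 0.530 + 0.012 = 0.044383.
u_2 = 0.044383 × 0.530 + 0.012 = 0.035523.
u_3 = 0.035523 × 0.530 + 0.012 = 0.030827.

Unemployment rate after three quarters ≈ 3.08%.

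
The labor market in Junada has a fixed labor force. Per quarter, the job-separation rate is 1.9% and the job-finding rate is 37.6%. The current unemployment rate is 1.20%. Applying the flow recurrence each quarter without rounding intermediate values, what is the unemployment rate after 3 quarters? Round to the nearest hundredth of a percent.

With a fixed labor force, u_{t+1} = u_t + s·(1−u_t) − f·u_t = u_t·(1−s−f) + s.
Here 1−s−f = 0.605 and s = 0.019.
u_1 = 0.012000 × 0.605 + 0.019 = 0.026260.
u_2 = 0.026260 × 0.605 + 0.019 = 0.034887.
u_3 = 0.034887 × 0.605 + 0.019 = 0.040107.

Unemployment rate after three quarters ≈ 4.01%.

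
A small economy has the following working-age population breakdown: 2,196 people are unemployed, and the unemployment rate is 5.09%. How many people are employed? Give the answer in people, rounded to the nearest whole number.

Labor force = U / u = 2,196 / 0.0509 ≈ 43,143.
Employed = labor force − unemployed = 43,143 − 2,196 = 40,947.

About 40,947 are employed.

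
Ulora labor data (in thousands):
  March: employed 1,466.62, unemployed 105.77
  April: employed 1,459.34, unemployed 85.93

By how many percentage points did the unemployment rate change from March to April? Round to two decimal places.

The unemployment rate changed by −1.17 percentage points.

March: labor force = 1,466.62 + 105.77 = 1,572.39; u = 105.77/1,572.39 = 6.73%.
April: labor force = 1,459.34 + 85.93 = 1,545.27; u = 85.93/1,545.27 = 5.56%.
Change = 5.56% − 6.73% = −1.17 pp.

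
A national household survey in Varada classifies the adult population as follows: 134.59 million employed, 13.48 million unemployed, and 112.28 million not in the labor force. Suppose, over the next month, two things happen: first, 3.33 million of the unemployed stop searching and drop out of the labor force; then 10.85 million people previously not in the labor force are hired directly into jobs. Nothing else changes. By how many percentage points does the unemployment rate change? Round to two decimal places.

The unemployment rate changes by −2.58 percentage points.

Initially, labor force = 134.59 + 13.48 = 148.07 million, so u = 13.48/148.07 = 9.10%.
After the first change, unemployed and labor force both fall by 3.33 → E = 134.59, U = 10.15, labor force = 144.74 million.
After the second change, employed and labor force both rise by 10.85; unemployed unchanged → E = 145.44, U = 10.15, labor force = 155.59 million.
New unemployment rate = 10.15 / 155.59 = 6.52%.
Change = 6.52% − 9.10% = −2.58 percentage points.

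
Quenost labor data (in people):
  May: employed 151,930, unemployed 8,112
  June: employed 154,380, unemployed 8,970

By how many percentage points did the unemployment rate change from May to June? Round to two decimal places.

The unemployment rate changed by +0.42 percentage points.

May: labor force = 151,930 + 8,112 = 160,042; u = 8,112/160,042 = 5.07%.
June: labor force = 154,380 + 8,970 = 163,350; u = 8,970/163,350 = 5.49%.
Change = 5.49% − 5.07% = +0.42 pp.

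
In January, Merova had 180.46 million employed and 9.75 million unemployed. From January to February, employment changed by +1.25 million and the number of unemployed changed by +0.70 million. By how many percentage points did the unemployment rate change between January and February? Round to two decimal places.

The unemployment rate changed by +0.31 percentage points.

January: labor force = 180.46 + 9.75 = 190.21; u = 9.75/190.21 = 5.13%.
February: labor force = 181.71 + 10.45 = 192.16; u = 10.45/192.16 = 5.44%.
Change = 5.44% − 5.13% = +0.31 pp.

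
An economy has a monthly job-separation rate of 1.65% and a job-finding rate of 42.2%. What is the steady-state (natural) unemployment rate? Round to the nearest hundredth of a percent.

At steady state the flows balance: s·E = f·U, so U/(E+U) = s/(s+f).
u* = 1.65 / (1.65 + 42.2) = 1.65 / 43.85 = 3.76%.

Steady-state unemployment rate ≈ 3.76%.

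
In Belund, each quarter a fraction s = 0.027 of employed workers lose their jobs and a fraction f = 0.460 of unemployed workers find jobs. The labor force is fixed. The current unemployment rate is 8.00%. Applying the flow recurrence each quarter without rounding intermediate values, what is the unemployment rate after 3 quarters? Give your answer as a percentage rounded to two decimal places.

With a fixed labor force, u_{t+1} = u_t + s·(1−u_t) − f·u_t = u_t·(1−s−f) + s.
Here 1−s−f = 0.513 and s = 0.027.
u_1 = 0.080000 × 0.513 + 0.027 = 0.068040.
u_2 = 0.068040 × 0.513 + 0.027 = 0.061905.
u_3 = 0.061905 × 0.513 + 0.027 = 0.058757.

Unemployment rate after three quarters ≈ 5.88%.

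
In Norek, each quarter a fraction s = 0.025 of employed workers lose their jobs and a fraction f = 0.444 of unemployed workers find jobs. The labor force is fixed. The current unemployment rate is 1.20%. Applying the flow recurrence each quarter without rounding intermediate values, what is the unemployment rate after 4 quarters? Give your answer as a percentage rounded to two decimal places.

With a fixed labor force, u_{t+1} = u_t + s·(1−u_t) − f·u_t = u_t·(1−s−f) + s.
Here 1−s−f = 0.531 and s = 0.025.
u_1 = 0.012000 × 0.531 + 0.025 = 0.031372.
u_2 = 0.031372 × 0.531 + 0.025 = 0.041659.
u_3 = 0.041659 × 0.531 + 0.025 = 0.047121.
u_4 = 0.047121 × 0.531 + 0.025 = 0.050021.

Unemployment rate after four quarters ≈ 5.00%.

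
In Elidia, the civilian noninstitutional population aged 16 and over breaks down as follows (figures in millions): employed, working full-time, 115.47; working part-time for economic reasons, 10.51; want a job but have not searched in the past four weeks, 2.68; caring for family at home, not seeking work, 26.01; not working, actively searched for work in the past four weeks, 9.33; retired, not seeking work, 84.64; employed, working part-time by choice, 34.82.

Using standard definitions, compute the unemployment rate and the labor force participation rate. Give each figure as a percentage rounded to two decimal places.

Unemployment rate ≈ 5.48%; labor force participation rate ≈ 60.02%.

Employed = 115.47 + 10.51 + 34.82 = 160.80 million (anyone who worked, including part-time for economic reasons, counts as employed).
Unemployed = 9.33 million.
Labor force = 160.80 + 9.33 = 170.13 million.
Not in labor force = 2.68 + 26.01 + 84.64 = 113.33 million (those not working and not actively searching are outside the labor force — including those who want a job but have given up searching).
Civilian working-age population = 170.13 + 113.33 = 283.46 million.
Unemployment rate = 9.33 / 170.13 = 5.48%.
Labor force participation rate = 170.13 / 283.46 = 60.02%.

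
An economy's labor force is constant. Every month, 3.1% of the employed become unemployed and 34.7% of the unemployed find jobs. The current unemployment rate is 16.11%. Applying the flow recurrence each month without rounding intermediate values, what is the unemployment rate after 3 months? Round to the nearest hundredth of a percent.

With a fixed labor force, u_{t+1} = u_t + s·(1−u_t) − f·u_t = u_t·(1−s−f) + s.
Here 1−s−f = 0.622 and s = 0.031.
u_1 = 0.161100 × 0.622 + 0.031 = 0.131204.
u_2 = 0.131204 × 0.622 + 0.031 = 0.112609.
u_3 = 0.112609 × 0.622 + 0.031 = 0.101043.

Unemployment rate after three months ≈ 10.10%.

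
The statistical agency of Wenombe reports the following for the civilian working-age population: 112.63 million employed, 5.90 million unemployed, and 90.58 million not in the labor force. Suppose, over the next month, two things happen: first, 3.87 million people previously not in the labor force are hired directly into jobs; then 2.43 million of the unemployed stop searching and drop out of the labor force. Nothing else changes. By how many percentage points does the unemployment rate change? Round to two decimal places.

Initially, labor force = 112.63 + 5.90 = 118.53 million, so u = 5.90/118.53 = 4.98%.
After the first change, employed and labor force both rise by 3.87; unemployed unchanged → E = 116.50, U = 5.90, labor force = 122.40 million.
After the second change, unemployed and labor force both fall by 2.43 → E = 116.50, U = 3.47, labor force = 119.97 million.
New unemployment rate = 3.47 / 119.97 = 2.89%.
Change = 2.89% − 4.98% = −2.09 percentage points.

The unemployment rate changes by −2.09 percentage points.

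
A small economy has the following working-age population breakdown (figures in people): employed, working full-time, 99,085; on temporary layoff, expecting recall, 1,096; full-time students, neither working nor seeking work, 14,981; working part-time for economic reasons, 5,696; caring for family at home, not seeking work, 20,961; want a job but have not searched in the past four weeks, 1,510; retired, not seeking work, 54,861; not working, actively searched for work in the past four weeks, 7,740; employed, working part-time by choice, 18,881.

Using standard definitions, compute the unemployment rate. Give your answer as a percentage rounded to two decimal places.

Unemployment rate ≈ 6.67%.

Employed = 99,085 + 5,696 + 18,881 = 123,662 (anyone who worked, including part-time for economic reasons, counts as employed).
Unemployed = 1,096 + 7,740 = 8,836 (jobless and actively searching, or on temporary layoff).
Labor force = 123,662 + 8,836 = 132,498.
Unemployment rate = 8,836 / 132,498 = 6.67%.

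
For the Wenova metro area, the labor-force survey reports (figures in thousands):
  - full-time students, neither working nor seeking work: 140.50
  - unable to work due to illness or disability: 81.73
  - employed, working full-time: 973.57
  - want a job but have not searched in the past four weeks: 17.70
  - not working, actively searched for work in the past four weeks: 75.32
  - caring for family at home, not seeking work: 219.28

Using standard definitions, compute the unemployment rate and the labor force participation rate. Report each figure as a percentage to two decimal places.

Unemployment rate ≈ 7.18%; labor force participation rate ≈ 69.55%.

Employed = 973.57 thousand.
Unemployed = 75.32 thousand.
Labor force = 973.57 + 75.32 = 1,048.89 thousand.
Not in labor force = 140.50 + 81.73 + 17.70 + 219.28 = 459.21 thousand (those not working and not actively searching are outside the labor force — including those who want a job but have given up searching).
Civilian working-age population = 1,048.89 + 459.21 = 1,508.10 thousand.
Unemployment rate = 75.32 / 1,048.89 = 7.18%.
Labor force participation rate = 1,048.89 / 1,508.10 = 69.55%.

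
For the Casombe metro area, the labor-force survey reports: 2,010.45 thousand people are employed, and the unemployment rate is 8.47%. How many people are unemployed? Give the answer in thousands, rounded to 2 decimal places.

Let U be the number unemployed. The labor force is E + U, and U/(E+U) = 0.0847.
So U = 0.0847 × 2,010.45 / (1 − 0.0847) = 170.2851 / 0.9153 ≈ 186.04 thousand.

About 186.04 thousand are unemployed.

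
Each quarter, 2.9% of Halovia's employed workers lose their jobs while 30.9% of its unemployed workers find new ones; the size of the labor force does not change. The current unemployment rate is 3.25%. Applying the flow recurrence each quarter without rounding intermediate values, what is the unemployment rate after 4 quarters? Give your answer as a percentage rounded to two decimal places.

Unemployment rate after four quarters ≈ 7.56%.

With a fixed labor force, u_{t+1} = u_t + s·(1−u_t) − f·u_t = u_t·(1−s−f) + s.
Here 1−s−f = 0.662 and s = 0.029.
u_1 = 0.032500 × 0.662 + 0.029 = 0.050515.
u_2 = 0.050515 × 0.662 + 0.029 = 0.062441.
u_3 = 0.062441 × 0.662 + 0.029 = 0.070336.
u_4 = 0.070336 × 0.662 + 0.029 = 0.075562.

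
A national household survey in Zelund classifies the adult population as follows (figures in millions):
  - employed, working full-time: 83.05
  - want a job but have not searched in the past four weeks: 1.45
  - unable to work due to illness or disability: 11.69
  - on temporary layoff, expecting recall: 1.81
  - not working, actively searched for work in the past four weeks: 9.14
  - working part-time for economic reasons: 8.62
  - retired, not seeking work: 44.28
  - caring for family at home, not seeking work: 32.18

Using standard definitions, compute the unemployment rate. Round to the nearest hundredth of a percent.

Employed = 83.05 + 8.62 = 91.67 million (anyone who worked, including part-time for economic reasons, counts as employed).
Unemployed = 1.81 + 9.14 = 10.95 million (jobless and actively searching, or on temporary layoff).
Labor force = 91.67 + 10.95 = 102.62 million.
Unemployment rate = 10.95 / 102.62 = 10.67%.

Unemployment rate ≈ 10.67%.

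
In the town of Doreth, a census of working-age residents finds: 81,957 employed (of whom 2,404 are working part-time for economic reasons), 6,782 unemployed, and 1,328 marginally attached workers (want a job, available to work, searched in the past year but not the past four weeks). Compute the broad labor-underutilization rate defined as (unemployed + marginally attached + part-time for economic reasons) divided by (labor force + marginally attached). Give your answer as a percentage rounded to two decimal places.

Broad underutilization rate ≈ 11.67%.

Labor force = 81,957 + 6,782 = 88,739.
Numerator = 6,782 + 1,328 + 2,404 = 10,514.
Denominator = 88,739 + 1,328 = 90,067.
Broad rate = 10,514 / 90,067 = 11.67%.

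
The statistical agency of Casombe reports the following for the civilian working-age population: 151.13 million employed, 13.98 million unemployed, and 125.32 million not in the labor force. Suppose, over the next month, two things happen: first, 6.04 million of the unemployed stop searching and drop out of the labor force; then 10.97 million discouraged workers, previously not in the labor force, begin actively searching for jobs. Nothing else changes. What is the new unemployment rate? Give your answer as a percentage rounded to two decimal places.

Initially, labor force = 151.13 + 13.98 = 165.11 million, so u = 13.98/165.11 = 8.47%.
After the first change, unemployed and labor force both fall by 6.04 → E = 151.13, U = 7.94, labor force = 159.07 million.
After the second change, unemployed and labor force both rise by 10.97 → E = 151.13, U = 18.91, labor force = 170.04 million.
New unemployment rate = 18.91 / 170.04 = 11.12%.

New unemployment rate ≈ 11.12%.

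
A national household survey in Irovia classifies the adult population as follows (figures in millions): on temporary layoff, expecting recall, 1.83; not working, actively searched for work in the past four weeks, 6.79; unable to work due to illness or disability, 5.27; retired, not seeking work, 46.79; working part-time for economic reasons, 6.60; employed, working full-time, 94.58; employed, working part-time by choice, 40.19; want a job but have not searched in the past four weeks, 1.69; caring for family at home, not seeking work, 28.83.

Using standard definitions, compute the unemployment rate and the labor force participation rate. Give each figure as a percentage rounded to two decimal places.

Employed = 6.60 + 94.58 + 40.19 = 141.37 million (anyone who worked, including part-time for economic reasons, counts as employed).
Unemployed = 1.83 + 6.79 = 8.62 million (jobless and actively searching, or on temporary layoff).
Labor force = 141.37 + 8.62 = 149.99 million.
Not in labor force = 5.27 + 46.79 + 1.69 + 28.83 = 82.58 million (those not working and not actively searching are outside the labor force — including those who want a job but have given up searching).
Civilian working-age population = 149.99 + 82.58 = 232.57 million.
Unemployment rate = 8.62 / 149.99 = 5.75%.
Labor force participation rate = 149.99 / 232.57 = 64.49%.

Unemployment rate ≈ 5.75%; labor force participation rate ≈ 64.49%.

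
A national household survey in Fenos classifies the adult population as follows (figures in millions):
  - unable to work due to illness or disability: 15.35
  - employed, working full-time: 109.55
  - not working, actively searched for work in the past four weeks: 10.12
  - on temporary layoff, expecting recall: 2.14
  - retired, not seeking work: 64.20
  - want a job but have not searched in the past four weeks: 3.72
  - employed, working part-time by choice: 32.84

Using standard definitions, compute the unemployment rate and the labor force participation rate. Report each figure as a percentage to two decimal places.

Employed = 109.55 + 32.84 = 142.39 million.
Unemployed = 10.12 + 2.14 = 12.26 million (jobless and actively searching, or on temporary layoff).
Labor force = 142.39 + 12.26 = 154.65 million.
Not in labor force = 15.35 + 64.20 + 3.72 = 83.27 million (those not working and not actively searching are outside the labor force — including those who want a job but have given up searching).
Civilian working-age population = 154.65 + 83.27 = 237.92 million.
Unemployment rate = 12.26 / 154.65 = 7.93%.
Labor force participation rate = 154.65 / 237.92 = 65.00%.

Unemployment rate ≈ 7.93%; labor force participation rate ≈ 65.00%.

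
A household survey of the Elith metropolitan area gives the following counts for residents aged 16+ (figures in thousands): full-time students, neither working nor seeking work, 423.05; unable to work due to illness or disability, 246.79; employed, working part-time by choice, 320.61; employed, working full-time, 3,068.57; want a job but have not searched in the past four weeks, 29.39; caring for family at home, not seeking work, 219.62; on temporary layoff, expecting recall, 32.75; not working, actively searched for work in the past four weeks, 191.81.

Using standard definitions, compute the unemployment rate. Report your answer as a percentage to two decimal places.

Employed = 320.61 + 3,068.57 = 3,389.18 thousand.
Unemployed = 32.75 + 191.81 = 224.56 thousand (jobless and actively searching, or on temporary layoff).
Labor force = 3,389.18 + 224.56 = 3,613.74 thousand.
Unemployment rate = 224.56 / 3,613.74 = 6.21%.

Unemployment rate ≈ 6.21%.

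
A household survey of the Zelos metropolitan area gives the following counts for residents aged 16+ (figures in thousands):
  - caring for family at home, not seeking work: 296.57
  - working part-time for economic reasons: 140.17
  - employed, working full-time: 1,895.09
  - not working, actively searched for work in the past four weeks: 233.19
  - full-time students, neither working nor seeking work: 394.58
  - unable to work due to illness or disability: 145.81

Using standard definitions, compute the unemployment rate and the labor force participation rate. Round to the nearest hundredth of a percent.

Unemployment rate ≈ 10.28%; labor force participation rate ≈ 73.05%.

Employed = 140.17 + 1,895.09 = 2,035.26 thousand (anyone who worked, including part-time for economic reasons, counts as employed).
Unemployed = 233.19 thousand.
Labor force = 2,035.26 + 233.19 = 2,268.45 thousand.
Not in labor force = 296.57 + 394.58 + 145.81 = 836.96 thousand (those not working and not actively searching are outside the labor force).
Civilian working-age population = 2,268.45 + 836.96 = 3,105.41 thousand.
Unemployment rate = 233.19 / 2,268.45 = 10.28%.
Labor force participation rate = 2,268.45 / 3,105.41 = 73.05%.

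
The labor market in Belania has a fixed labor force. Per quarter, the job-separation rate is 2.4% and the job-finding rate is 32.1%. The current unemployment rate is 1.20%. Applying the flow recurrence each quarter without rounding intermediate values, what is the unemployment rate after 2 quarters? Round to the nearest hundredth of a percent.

Unemployment rate after two quarters ≈ 4.49%.

With a fixed labor force, u_{t+1} = u_t + s·(1−u_t) − f·u_t = u_t·(1−s−f) + s.
Here 1−s−f = 0.655 and s = 0.024.
u_1 = 0.012000 × 0.655 + 0.024 = 0.031860.
u_2 = 0.031860 × 0.655 + 0.024 = 0.044868.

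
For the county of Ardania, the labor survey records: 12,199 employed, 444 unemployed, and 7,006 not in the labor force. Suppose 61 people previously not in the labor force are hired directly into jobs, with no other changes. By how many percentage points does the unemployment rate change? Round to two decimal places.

Initially, labor force = 12,199 + 444 = 12,643, so u = 444/12,643 = 3.51%.
After the change, employed and labor force both rise by 61; unemployed unchanged → E = 12,260, U = 444, labor force = 12,704.
New unemployment rate = 444 / 12,704 = 3.49%.
Change = 3.49% − 3.51% = −0.02 percentage points.

The unemployment rate changes by −0.02 percentage points.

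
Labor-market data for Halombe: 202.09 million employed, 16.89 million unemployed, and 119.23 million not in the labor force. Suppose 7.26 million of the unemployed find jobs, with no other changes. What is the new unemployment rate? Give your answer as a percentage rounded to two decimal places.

Initially, labor force = 202.09 + 16.89 = 218.98 million, so u = 16.89/218.98 = 7.71%.
After the change, unemployed falls and employed rises by 7.26; labor force unchanged → E = 209.35, U = 9.63, labor force = 218.98 million.
New unemployment rate = 9.63 / 218.98 = 4.40%.

New unemployment rate ≈ 4.40%.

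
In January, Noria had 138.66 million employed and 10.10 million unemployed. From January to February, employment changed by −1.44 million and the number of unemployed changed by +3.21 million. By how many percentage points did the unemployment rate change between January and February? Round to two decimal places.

January: labor force = 138.66 + 10.10 = 148.76; u = 10.10/148.76 = 6.79%.
February: labor force = 137.22 + 13.31 = 150.53; u = 13.31/150.53 = 8.84%.
Change = 8.84% − 6.79% = +2.05 pp.

The unemployment rate changed by +2.05 percentage points.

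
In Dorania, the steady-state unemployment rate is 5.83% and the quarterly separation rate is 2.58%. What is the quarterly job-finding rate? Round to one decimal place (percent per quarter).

Job-finding rate ≈ 41.7% per quarter.

From u* = s/(s+f): f = s·(1−u)/u.
f = 2.58 × (1 − 0.0583) / 0.0583 = 2.4296 / 0.0583 ≈ 41.7% per quarter.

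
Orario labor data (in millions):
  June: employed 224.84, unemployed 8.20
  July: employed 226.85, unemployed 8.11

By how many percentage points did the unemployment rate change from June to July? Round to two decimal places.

June: labor force = 224.84 + 8.20 = 233.04; u = 8.20/233.04 = 3.52%.
July: labor force = 226.85 + 8.11 = 234.96; u = 8.11/234.96 = 3.45%.
Change = 3.45% − 3.52% = −0.07 pp.

The unemployment rate changed by −0.07 percentage points.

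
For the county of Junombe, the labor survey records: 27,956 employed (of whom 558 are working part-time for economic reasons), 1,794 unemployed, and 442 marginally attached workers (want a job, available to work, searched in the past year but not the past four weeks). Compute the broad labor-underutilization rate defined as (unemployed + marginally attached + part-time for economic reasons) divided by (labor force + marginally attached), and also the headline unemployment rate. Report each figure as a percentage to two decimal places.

Broad underutilization rate ≈ 9.25%; headline unemployment rate ≈ 6.03%.

Labor force = 27,956 + 1,794 = 29,750.
Numerator = 1,794 + 442 + 558 = 2,794.
Denominator = 29,750 + 442 = 30,192.
Broad rate = 2,794 / 30,192 = 9.25%.
Headline unemployment rate = 1,794 / 29,750 = 6.03%.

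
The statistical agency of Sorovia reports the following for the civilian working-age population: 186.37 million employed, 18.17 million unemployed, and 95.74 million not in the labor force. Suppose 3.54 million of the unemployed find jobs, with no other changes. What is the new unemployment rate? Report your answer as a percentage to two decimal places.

New unemployment rate ≈ 7.15%.

Initially, labor force = 186.37 + 18.17 = 204.54 million, so u = 18.17/204.54 = 8.88%.
After the change, unemployed falls and employed rises by 3.54; labor force unchanged → E = 189.91, U = 14.63, labor force = 204.54 million.
New unemployment rate = 14.63 / 204.54 = 7.15%.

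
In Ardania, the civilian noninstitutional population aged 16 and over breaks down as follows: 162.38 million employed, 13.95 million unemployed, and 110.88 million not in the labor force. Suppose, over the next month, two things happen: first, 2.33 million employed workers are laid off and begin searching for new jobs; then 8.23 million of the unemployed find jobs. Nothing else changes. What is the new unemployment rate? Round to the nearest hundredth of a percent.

New unemployment rate ≈ 4.57%.

Initially, labor force = 162.38 + 13.95 = 176.33 million, so u = 13.95/176.33 = 7.91%.
After the first change, employed falls and unemployed rises by 2.33; labor force unchanged → E = 160.05, U = 16.28, labor force = 176.33 million.
After the second change, unemployed falls and employed rises by 8.23; labor force unchanged → E = 168.28, U = 8.05, labor force = 176.33 million.
New unemployment rate = 8.05 / 176.33 = 4.57%.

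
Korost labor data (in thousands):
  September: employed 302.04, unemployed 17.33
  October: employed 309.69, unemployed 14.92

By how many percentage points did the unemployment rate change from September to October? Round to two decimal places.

The unemployment rate changed by −0.83 percentage points.

September: labor force = 302.04 + 17.33 = 319.37; u = 17.33/319.37 = 5.43%.
October: labor force = 309.69 + 14.92 = 324.61; u = 14.92/324.61 = 4.60%.
Change = 4.60% − 5.43% = −0.83 pp.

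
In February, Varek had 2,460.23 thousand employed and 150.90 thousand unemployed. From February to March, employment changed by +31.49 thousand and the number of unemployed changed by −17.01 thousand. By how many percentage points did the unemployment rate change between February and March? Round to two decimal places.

February: labor force = 2,460.23 + 150.90 = 2,611.13; u = 150.90/2,611.13 = 5.78%.
March: labor force = 2,491.72 + 133.89 = 2,625.61; u = 133.89/2,625.61 = 5.10%.
Change = 5.10% − 5.78% = −0.68 pp.

The unemployment rate changed by −0.68 percentage points.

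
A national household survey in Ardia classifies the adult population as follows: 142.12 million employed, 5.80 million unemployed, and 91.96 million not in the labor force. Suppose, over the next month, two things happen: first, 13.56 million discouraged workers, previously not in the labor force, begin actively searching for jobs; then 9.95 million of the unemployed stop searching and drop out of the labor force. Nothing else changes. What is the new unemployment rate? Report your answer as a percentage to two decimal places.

New unemployment rate ≈ 6.21%.

Initially, labor force = 142.12 + 5.80 = 147.92 million, so u = 5.80/147.92 = 3.92%.
After the first change, unemployed and labor force both rise by 13.56 → E = 142.12, U = 19.36, labor force = 161.48 million.
After the second change, unemployed and labor force both fall by 9.95 → E = 142.12, U = 9.41, labor force = 151.53 million.
New unemployment rate = 9.41 / 151.53 = 6.21%.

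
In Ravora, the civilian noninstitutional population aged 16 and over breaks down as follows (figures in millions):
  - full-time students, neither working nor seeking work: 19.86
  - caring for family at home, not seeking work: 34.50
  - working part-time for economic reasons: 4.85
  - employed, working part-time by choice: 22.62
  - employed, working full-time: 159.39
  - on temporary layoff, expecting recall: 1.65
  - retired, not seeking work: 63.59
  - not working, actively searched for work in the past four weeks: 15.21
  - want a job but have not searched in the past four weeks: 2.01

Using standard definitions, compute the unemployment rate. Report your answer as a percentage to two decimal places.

Unemployment rate ≈ 8.28%.

Employed = 4.85 + 22.62 + 159.39 = 186.86 million (anyone who worked, including part-time for economic reasons, counts as employed).
Unemployed = 1.65 + 15.21 = 16.86 million (jobless and actively searching, or on temporary layoff).
Labor force = 186.86 + 16.86 = 203.72 million.
Unemployment rate = 16.86 / 203.72 = 8.28%.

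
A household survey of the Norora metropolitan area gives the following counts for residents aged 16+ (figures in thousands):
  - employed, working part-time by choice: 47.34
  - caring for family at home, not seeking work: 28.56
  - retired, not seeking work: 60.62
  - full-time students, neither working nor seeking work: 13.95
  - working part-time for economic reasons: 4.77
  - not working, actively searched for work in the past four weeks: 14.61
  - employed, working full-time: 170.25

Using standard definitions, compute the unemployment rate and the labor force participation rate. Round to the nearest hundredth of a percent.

Unemployment rate ≈ 6.17%; labor force participation rate ≈ 69.68%.

Employed = 47.34 + 4.77 + 170.25 = 222.36 thousand (anyone who worked, including part-time for economic reasons, counts as employed).
Unemployed = 14.61 thousand.
Labor force = 222.36 + 14.61 = 236.97 thousand.
Not in labor force = 28.56 + 60.62 + 13.95 = 103.13 thousand (those not working and not actively searching are outside the labor force).
Civilian working-age population = 236.97 + 103.13 = 340.10 thousand.
Unemployment rate = 14.61 / 236.97 = 6.17%.
Labor force participation rate = 236.97 / 340.10 = 69.68%.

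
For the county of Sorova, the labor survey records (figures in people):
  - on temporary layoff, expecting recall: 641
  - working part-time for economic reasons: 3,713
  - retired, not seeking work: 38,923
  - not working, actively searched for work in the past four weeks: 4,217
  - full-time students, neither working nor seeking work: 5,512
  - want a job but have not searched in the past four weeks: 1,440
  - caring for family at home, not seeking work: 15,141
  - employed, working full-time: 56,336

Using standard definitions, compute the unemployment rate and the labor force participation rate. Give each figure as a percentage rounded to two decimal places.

Employed = 3,713 + 56,336 = 60,049 (anyone who worked, including part-time for economic reasons, counts as employed).
Unemployed = 641 + 4,217 = 4,858 (jobless and actively searching, or on temporary layoff).
Labor force = 60,049 + 4,858 = 64,907.
Not in labor force = 38,923 + 5,512 + 1,440 + 15,141 = 61,016 (those not working and not actively searching are outside the labor force — including those who want a job but have given up searching).
Civilian working-age population = 64,907 + 61,016 = 125,923.
Unemployment rate = 4,858 / 64,907 = 7.48%.
Labor force participation rate = 64,907 / 125,923 = 51.54%.

Unemployment rate ≈ 7.48%; labor force participation rate ≈ 51.54%.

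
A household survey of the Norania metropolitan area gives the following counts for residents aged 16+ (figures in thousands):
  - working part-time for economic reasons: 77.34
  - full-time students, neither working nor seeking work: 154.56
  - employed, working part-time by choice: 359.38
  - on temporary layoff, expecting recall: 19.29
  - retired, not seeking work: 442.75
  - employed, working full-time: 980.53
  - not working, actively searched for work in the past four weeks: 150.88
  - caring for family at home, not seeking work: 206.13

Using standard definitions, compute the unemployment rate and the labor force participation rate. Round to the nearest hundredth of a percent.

Unemployment rate ≈ 10.72%; labor force participation rate ≈ 66.40%.

Employed = 77.34 + 359.38 + 980.53 = 1,417.25 thousand (anyone who worked, including part-time for economic reasons, counts as employed).
Unemployed = 19.29 + 150.88 = 170.17 thousand (jobless and actively searching, or on temporary layoff).
Labor force = 1,417.25 + 170.17 = 1,587.42 thousand.
Not in labor force = 154.56 + 442.75 + 206.13 = 803.44 thousand (those not working and not actively searching are outside the labor force).
Civilian working-age population = 1,587.42 + 803.44 = 2,390.86 thousand.
Unemployment rate = 170.17 / 1,587.42 = 10.72%.
Labor force participation rate = 1,587.42 / 2,390.86 = 66.40%.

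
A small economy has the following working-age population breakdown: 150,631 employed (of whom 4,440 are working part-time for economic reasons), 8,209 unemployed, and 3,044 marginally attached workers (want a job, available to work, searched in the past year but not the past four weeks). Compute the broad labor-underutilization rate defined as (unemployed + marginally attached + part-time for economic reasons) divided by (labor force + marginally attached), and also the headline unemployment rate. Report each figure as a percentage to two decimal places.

Labor force = 150,631 + 8,209 = 158,840.
Numerator = 8,209 + 3,044 + 4,440 = 15,693.
Denominator = 158,840 + 3,044 = 161,884.
Broad rate = 15,693 / 161,884 = 9.69%.
Headline unemployment rate = 8,209 / 158,840 = 5.17%.

Broad underutilization rate ≈ 9.69%; headline unemployment rate ≈ 5.17%.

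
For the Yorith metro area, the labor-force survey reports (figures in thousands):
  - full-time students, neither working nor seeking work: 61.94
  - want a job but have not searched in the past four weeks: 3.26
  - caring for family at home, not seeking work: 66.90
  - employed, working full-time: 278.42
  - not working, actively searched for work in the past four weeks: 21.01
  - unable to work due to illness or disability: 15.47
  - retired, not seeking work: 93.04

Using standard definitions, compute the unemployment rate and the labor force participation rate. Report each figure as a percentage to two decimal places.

Employed = 278.42 thousand.
Unemployed = 21.01 thousand.
Labor force = 278.42 + 21.01 = 299.43 thousand.
Not in labor force = 61.94 + 3.26 + 66.90 + 15.47 + 93.04 = 240.61 thousand (those not working and not actively searching are outside the labor force — including those who want a job but have given up searching).
Civilian working-age population = 299.43 + 240.61 = 540.04 thousand.
Unemployment rate = 21.01 / 299.43 = 7.02%.
Labor force participation rate = 299.43 / 540.04 = 55.45%.

Unemployment rate ≈ 7.02%; labor force participation rate ≈ 55.45%.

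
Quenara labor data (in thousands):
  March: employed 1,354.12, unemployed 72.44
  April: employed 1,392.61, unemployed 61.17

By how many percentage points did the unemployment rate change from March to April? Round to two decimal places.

The unemployment rate changed by −0.87 percentage points.

March: labor force = 1,354.12 + 72.44 = 1,426.56; u = 72.44/1,426.56 = 5.08%.
April: labor force = 1,392.61 + 61.17 = 1,453.78; u = 61.17/1,453.78 = 4.21%.
Change = 4.21% − 5.08% = −0.87 pp.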